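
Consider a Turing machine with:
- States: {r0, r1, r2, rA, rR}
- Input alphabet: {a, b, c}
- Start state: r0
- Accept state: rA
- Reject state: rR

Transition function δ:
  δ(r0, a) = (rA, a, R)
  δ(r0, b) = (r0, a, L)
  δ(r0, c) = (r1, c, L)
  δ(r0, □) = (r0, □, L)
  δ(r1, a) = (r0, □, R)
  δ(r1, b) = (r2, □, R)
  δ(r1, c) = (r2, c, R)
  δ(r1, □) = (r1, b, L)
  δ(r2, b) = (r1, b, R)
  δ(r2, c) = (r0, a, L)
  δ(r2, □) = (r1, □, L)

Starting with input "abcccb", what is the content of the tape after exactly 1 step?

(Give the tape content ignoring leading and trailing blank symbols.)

Execution trace:
Initial: [r0]abcccb
Step 1: δ(r0, a) = (rA, a, R) → a[rA]bcccb

The machine reaches the accept state rA and halts.

After 1 step, the tape (ignoring leading/trailing blanks) is: abcccb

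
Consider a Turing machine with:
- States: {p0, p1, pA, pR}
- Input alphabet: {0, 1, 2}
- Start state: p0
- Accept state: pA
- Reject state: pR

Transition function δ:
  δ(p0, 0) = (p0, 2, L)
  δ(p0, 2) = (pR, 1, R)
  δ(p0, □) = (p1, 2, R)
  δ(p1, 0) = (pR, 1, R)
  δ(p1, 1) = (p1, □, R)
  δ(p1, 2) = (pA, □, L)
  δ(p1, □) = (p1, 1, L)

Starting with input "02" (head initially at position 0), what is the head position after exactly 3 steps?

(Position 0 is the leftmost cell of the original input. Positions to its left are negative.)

Execution trace (head position shown):
Step 0: [p0]02  (head at position 0)
Step 1: move left → [p0]□22  (head at position -1)
Step 2: move right → 2[p1]22  (head at position 0)
Step 3: move left → [pA]2□2  (head at position -1)

After 3 steps, the head is at position -1.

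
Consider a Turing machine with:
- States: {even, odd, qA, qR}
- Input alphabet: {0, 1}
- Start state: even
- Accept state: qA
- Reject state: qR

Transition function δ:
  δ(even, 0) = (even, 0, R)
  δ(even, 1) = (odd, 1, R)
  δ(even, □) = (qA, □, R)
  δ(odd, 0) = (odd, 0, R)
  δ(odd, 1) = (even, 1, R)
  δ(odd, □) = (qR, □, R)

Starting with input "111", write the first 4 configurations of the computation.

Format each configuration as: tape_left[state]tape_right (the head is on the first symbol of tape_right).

Transitions applied:
Step 1: δ(even, 1) = (odd, 1, R)
Step 2: δ(odd, 1) = (even, 1, R)
Step 3: δ(even, 1) = (odd, 1, R)

The first 4 configurations are:
[even]111 ⊢ 1[odd]11 ⊢ 11[even]1 ⊢ 111[odd]□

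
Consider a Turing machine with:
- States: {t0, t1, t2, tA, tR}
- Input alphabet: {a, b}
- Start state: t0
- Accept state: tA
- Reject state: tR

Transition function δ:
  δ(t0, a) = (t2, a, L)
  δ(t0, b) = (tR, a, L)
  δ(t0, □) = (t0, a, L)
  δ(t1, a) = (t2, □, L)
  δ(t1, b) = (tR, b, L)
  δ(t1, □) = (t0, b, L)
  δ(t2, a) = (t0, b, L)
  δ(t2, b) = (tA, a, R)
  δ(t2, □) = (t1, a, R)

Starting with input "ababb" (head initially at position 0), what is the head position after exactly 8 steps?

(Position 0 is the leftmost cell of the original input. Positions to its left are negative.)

Execution trace (head position shown):
Step 0: [t0]ababb  (head at position 0)
Step 1: move left → [t2]□ababb  (head at position -1)
Step 2: move right → a[t1]ababb  (head at position 0)
Step 3: move left → [t2]a□babb  (head at position -1)
Step 4: move left → [t0]□b□babb  (head at position -2)
Step 5: move left → [t0]□ab□babb  (head at position -3)
Step 6: move left → [t0]□aab□babb  (head at position -4)
Step 7: move left → [t0]□aaab□babb  (head at position -5)
Step 8: move left → [t0]□aaaab□babb  (head at position -6)

After 8 steps, the head is at position -6.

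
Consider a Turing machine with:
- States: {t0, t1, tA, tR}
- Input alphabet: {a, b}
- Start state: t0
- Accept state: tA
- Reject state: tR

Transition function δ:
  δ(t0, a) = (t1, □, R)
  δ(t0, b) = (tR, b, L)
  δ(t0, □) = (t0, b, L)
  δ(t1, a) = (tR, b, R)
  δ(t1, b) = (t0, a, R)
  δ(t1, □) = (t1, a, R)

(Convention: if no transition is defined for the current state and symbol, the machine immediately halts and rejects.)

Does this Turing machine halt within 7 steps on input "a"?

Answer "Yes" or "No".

Execution trace:
Initial: [t0]a
Step 1: δ(t0, a) = (t1, □, R) → □[t1]□
Step 2: δ(t1, □) = (t1, a, R) → □a[t1]□
Step 3: δ(t1, □) = (t1, a, R) → □aa[t1]□
Step 4: δ(t1, □) = (t1, a, R) → □aaa[t1]□
Step 5: δ(t1, □) = (t1, a, R) → □aaaa[t1]□
Step 6: δ(t1, □) = (t1, a, R) → □aaaaa[t1]□
Step 7: δ(t1, □) = (t1, a, R) → □aaaaaa[t1]□

The machine has not reached a halting state after 7 steps.
The machine did not halt within the 7-step bound.

Answer: No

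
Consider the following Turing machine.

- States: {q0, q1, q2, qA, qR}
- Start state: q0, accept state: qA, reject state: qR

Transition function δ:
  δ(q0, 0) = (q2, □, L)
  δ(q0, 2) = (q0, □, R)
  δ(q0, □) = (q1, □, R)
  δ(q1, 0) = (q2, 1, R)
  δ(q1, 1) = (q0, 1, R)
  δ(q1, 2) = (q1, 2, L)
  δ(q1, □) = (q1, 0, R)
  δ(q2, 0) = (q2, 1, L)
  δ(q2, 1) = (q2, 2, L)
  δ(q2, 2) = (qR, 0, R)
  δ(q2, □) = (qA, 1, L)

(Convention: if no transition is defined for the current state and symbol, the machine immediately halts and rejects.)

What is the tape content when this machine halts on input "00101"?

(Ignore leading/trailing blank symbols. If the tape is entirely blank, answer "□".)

Execution trace:
Initial: [q0]00101
Step 1: δ(q0, 0) = (q2, □, L) → [q2]□□0101
Step 2: δ(q2, □) = (qA, 1, L) → [qA]□1□0101

The machine reaches the accept state qA and halts.

Final tape (ignoring leading/trailing blanks): 1□0101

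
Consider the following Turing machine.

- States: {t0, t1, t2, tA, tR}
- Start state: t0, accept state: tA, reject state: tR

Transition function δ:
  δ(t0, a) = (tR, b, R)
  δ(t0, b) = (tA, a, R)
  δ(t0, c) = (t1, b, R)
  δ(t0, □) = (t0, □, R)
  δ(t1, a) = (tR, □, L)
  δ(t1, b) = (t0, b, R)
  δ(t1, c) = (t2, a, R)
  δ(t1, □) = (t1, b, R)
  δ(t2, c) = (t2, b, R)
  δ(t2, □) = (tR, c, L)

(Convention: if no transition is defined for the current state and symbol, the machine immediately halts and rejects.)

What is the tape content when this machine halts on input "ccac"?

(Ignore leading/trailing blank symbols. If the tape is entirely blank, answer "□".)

Execution trace:
Initial: [t0]ccac
Step 1: δ(t0, c) = (t1, b, R) → b[t1]cac
Step 2: δ(t1, c) = (t2, a, R) → ba[t2]ac

No transition is defined for δ(t2, a). By convention the machine halts and rejects.

Final tape (ignoring leading/trailing blanks): baac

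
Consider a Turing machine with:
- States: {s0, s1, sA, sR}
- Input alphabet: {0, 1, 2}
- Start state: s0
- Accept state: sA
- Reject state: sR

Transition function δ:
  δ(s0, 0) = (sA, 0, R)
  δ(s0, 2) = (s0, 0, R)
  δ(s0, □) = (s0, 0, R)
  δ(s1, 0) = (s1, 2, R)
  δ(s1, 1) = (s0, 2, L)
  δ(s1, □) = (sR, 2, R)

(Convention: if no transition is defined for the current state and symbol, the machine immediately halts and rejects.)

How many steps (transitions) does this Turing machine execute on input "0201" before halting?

Execution trace:
Initial: [s0]0201
Step 1: δ(s0, 0) = (sA, 0, R) → 0[sA]201

The machine reaches the accept state sA and halts.

The machine executed 1 step before halting.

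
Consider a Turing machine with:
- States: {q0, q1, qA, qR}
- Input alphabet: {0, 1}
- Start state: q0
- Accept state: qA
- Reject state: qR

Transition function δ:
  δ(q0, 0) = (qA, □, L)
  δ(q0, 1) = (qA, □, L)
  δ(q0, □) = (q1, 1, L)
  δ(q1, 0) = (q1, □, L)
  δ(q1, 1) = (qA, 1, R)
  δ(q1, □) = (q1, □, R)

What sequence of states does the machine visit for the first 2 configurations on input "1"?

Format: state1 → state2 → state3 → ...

Execution trace:
Initial: [q0]1
Step 1: δ(q0, 1) = (qA, □, L) → [qA]□□

The machine reaches the accept state qA and halts.

State sequence: q0 → qA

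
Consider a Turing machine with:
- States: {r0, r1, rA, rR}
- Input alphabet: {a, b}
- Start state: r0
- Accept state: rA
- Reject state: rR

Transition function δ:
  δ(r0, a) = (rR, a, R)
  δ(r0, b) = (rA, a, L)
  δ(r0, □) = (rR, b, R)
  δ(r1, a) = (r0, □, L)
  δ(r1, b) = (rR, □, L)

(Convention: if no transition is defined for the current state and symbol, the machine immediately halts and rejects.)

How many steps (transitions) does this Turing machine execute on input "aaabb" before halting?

Execution trace:
Initial: [r0]aaabb
Step 1: δ(r0, a) = (rR, a, R) → a[rR]aabb

The machine reaches the reject state rR and halts.

The machine executed 1 step before halting.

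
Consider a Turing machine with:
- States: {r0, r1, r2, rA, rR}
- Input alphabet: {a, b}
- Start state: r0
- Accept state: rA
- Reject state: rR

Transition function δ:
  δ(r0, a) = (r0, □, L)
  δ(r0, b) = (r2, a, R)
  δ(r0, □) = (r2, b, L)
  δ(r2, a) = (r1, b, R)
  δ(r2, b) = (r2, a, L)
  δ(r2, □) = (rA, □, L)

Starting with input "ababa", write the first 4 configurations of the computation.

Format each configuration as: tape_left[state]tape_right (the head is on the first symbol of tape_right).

Transitions applied:
Step 1: δ(r0, a) = (r0, □, L)
Step 2: δ(r0, □) = (r2, b, L)
Step 3: δ(r2, □) = (rA, □, L)

The first 4 configurations are:
[r0]ababa ⊢ [r0]□□baba ⊢ [r2]□b□baba ⊢ [rA]□□b□baba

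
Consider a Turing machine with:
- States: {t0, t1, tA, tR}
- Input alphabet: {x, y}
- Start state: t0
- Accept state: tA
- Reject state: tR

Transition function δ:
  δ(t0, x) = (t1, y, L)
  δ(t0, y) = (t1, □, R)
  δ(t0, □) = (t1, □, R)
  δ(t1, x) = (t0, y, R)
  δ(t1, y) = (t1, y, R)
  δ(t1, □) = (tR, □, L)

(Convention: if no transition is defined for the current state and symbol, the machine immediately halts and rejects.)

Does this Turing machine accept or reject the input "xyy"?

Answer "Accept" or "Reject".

Execution trace:
Initial: [t0]xyy
Step 1: δ(t0, x) = (t1, y, L) → [t1]□yyy
Step 2: δ(t1, □) = (tR, □, L) → [tR]□□yyy

The machine reaches the reject state tR and halts.

Answer: Reject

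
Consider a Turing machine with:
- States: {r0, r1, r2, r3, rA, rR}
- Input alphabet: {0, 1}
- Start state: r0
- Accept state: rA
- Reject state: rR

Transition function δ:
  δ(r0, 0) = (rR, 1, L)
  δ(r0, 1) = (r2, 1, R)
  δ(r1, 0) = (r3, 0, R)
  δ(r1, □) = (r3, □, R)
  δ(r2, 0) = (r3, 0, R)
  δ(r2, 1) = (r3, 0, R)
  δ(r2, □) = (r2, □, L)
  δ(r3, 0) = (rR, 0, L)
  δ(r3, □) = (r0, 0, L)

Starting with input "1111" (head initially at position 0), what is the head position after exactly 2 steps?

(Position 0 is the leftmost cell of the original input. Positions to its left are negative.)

Execution trace (head position shown):
Step 0: [r0]1111  (head at position 0)
Step 1: move right → 1[r2]111  (head at position 1)
Step 2: move right → 10[r3]11  (head at position 2)

After 2 steps, the head is at position 2.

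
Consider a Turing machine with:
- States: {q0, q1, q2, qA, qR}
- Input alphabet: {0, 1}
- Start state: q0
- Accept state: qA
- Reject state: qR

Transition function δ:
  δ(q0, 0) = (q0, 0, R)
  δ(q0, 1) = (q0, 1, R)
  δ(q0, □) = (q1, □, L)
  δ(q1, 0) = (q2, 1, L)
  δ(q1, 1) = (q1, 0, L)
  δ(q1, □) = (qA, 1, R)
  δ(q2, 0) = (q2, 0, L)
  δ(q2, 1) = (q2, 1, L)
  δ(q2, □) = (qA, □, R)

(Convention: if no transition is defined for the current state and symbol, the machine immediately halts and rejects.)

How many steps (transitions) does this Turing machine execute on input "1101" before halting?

Execution trace:
Initial: [q0]1101
Step 1: δ(q0, 1) = (q0, 1, R) → 1[q0]101
Step 2: δ(q0, 1) = (q0, 1, R) → 11[q0]01
Step 3: δ(q0, 0) = (q0, 0, R) → 110[q0]1
Step 4: δ(q0, 1) = (q0, 1, R) → 1101[q0]□
Step 5: δ(q0, □) = (q1, □, L) → 110[q1]1□
Step 6: δ(q1, 1) = (q1, 0, L) → 11[q1]00□
Step 7: δ(q1, 0) = (q2, 1, L) → 1[q2]110□
Step 8: δ(q2, 1) = (q2, 1, L) → [q2]1110□
Step 9: δ(q2, 1) = (q2, 1, L) → [q2]□1110□
Step 10: δ(q2, □) = (qA, □, R) → □[qA]1110□

The machine reaches the accept state qA and halts.

The machine executed 10 steps before halting.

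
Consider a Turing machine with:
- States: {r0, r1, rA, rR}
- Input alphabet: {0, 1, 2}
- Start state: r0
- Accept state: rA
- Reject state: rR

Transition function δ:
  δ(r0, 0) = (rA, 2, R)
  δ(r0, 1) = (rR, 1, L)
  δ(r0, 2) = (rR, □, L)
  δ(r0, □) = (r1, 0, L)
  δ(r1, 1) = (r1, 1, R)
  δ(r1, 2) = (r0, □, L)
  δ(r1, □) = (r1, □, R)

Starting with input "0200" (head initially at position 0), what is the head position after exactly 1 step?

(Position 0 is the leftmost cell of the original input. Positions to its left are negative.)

Execution trace (head position shown):
Step 0: [r0]0200  (head at position 0)
Step 1: move right → 2[rA]200  (head at position 1)

After 1 step, the head is at position 1.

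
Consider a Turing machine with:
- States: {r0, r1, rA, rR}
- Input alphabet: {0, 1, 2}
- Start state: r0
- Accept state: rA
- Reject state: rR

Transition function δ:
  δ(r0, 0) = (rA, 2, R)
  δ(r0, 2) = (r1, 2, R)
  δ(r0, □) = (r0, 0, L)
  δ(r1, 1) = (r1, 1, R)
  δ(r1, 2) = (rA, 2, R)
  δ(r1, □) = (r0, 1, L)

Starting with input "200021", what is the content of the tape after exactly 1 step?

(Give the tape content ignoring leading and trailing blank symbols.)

Execution trace:
Initial: [r0]200021
Step 1: δ(r0, 2) = (r1, 2, R) → 2[r1]00021

No transition is defined for δ(r1, 0). By convention the machine halts and rejects.

After 1 step, the tape (ignoring leading/trailing blanks) is: 200021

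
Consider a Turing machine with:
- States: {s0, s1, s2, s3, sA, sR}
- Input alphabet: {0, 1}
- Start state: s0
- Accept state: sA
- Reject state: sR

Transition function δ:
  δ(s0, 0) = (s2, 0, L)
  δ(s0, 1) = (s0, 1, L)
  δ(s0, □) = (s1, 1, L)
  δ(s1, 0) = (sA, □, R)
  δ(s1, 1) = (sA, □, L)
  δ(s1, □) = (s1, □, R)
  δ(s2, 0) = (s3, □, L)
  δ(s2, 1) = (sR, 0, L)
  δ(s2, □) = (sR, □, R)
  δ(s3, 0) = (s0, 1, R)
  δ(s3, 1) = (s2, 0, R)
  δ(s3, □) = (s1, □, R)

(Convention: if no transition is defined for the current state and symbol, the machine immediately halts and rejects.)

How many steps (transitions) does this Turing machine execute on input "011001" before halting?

Execution trace:
Initial: [s0]011001
Step 1: δ(s0, 0) = (s2, 0, L) → [s2]□011001
Step 2: δ(s2, □) = (sR, □, R) → □[sR]011001

The machine reaches the reject state sR and halts.

The machine executed 2 steps before halting.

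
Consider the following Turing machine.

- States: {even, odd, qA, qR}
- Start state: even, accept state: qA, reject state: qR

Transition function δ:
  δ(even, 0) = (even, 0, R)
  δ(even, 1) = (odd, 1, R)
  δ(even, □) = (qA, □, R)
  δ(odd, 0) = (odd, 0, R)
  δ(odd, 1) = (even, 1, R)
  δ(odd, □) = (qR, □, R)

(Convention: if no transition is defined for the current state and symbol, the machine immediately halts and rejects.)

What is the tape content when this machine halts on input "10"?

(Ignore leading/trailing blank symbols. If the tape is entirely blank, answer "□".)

Execution trace:
Initial: [even]10
Step 1: δ(even, 1) = (odd, 1, R) → 1[odd]0
Step 2: δ(odd, 0) = (odd, 0, R) → 10[odd]□
Step 3: δ(odd, □) = (qR, □, R) → 10□[qR]□

The machine reaches the reject state qR and halts.

Final tape (ignoring leading/trailing blanks): 10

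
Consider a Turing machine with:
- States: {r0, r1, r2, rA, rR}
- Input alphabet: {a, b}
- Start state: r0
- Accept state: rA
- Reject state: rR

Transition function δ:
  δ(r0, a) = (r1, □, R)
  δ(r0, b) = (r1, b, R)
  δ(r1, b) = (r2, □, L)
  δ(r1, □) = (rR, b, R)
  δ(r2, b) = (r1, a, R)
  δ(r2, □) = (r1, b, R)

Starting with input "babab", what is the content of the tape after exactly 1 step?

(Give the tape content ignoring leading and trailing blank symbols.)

Execution trace:
Initial: [r0]babab
Step 1: δ(r0, b) = (r1, b, R) → b[r1]abab

No transition is defined for δ(r1, a). By convention the machine halts and rejects.

After 1 step, the tape (ignoring leading/trailing blanks) is: babab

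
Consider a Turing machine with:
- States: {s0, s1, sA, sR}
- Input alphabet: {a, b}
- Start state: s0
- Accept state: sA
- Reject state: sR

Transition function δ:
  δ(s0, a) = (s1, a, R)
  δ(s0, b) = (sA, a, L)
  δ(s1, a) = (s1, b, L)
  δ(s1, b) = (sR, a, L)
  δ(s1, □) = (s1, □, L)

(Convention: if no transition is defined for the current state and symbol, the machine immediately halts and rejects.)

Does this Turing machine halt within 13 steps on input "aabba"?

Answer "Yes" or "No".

Execution trace:
Initial: [s0]aabba
Step 1: δ(s0, a) = (s1, a, R) → a[s1]abba
Step 2: δ(s1, a) = (s1, b, L) → [s1]abbba
Step 3: δ(s1, a) = (s1, b, L) → [s1]□bbbba
Step 4: δ(s1, □) = (s1, □, L) → [s1]□□bbbba
Step 5: δ(s1, □) = (s1, □, L) → [s1]□□□bbbba
Step 6: δ(s1, □) = (s1, □, L) → [s1]□□□□bbbba
Step 7: δ(s1, □) = (s1, □, L) → [s1]□□□□□bbbba
Step 8: δ(s1, □) = (s1, □, L) → [s1]□□□□□□bbbba
Step 9: δ(s1, □) = (s1, □, L) → [s1]□□□□□□□bbbba
Step 10: δ(s1, □) = (s1, □, L) → [s1]□□□□□□□□bbbba
Step 11: δ(s1, □) = (s1, □, L) → [s1]□□□□□□□□□bbbba
Step 12: δ(s1, □) = (s1, □, L) → [s1]□□□□□□□□□□bbbba
Step 13: δ(s1, □) = (s1, □, L) → [s1]□□□□□□□□□□□bbbba

The machine has not reached a halting state after 13 steps.
The machine did not halt within the 13-step bound.

Answer: No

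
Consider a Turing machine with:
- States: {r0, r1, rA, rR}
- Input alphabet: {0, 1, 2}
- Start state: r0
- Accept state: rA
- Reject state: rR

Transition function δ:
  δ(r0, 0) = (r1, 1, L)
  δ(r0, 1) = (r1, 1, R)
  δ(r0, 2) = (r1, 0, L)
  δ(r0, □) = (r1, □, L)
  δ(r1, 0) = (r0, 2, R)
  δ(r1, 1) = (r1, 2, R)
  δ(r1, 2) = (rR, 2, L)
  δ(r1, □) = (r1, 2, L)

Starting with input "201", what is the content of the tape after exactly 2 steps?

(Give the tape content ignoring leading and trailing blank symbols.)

Execution trace:
Initial: [r0]201
Step 1: δ(r0, 2) = (r1, 0, L) → [r1]□001
Step 2: δ(r1, □) = (r1, 2, L) → [r1]□2001

After 2 steps, the tape (ignoring leading/trailing blanks) is: 2001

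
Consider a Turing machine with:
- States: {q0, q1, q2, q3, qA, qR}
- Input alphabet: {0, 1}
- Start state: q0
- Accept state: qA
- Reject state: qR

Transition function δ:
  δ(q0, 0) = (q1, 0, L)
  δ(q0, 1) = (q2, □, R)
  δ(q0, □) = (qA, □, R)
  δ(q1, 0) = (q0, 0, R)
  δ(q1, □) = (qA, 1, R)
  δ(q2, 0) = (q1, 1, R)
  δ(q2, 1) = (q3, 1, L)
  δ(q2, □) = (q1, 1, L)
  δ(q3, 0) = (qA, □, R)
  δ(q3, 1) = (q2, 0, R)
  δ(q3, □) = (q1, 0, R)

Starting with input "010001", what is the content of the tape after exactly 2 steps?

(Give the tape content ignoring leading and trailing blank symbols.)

Execution trace:
Initial: [q0]010001
Step 1: δ(q0, 0) = (q1, 0, L) → [q1]□010001
Step 2: δ(q1, □) = (qA, 1, R) → 1[qA]010001

The machine reaches the accept state qA and halts.

After 2 steps, the tape (ignoring leading/trailing blanks) is: 1010001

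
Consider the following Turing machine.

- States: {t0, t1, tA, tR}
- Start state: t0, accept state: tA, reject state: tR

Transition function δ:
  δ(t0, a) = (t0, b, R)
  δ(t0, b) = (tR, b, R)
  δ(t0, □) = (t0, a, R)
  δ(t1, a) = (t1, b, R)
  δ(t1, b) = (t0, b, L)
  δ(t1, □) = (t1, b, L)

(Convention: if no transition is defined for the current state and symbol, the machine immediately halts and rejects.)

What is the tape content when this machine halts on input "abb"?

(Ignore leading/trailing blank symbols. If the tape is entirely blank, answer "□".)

Execution trace:
Initial: [t0]abb
Step 1: δ(t0, a) = (t0, b, R) → b[t0]bb
Step 2: δ(t0, b) = (tR, b, R) → bb[tR]b

The machine reaches the reject state tR and halts.

Final tape (ignoring leading/trailing blanks): bbb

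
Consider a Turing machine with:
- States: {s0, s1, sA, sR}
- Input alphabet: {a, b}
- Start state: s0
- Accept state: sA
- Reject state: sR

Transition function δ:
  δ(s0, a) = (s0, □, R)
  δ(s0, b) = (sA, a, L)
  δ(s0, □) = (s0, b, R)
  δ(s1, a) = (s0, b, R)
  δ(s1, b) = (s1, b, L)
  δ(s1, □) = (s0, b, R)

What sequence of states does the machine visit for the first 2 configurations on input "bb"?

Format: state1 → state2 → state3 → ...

Execution trace:
Initial: [s0]bb
Step 1: δ(s0, b) = (sA, a, L) → [sA]□ab

The machine reaches the accept state sA and halts.

State sequence: s0 → sA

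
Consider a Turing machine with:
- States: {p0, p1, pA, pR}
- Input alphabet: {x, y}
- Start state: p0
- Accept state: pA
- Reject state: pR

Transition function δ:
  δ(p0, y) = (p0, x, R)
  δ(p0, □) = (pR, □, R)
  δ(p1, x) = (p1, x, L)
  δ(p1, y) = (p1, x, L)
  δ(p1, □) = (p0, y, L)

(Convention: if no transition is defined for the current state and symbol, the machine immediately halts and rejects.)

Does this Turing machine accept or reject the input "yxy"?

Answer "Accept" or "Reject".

Execution trace:
Initial: [p0]yxy
Step 1: δ(p0, y) = (p0, x, R) → x[p0]xy

No transition is defined for δ(p0, x). By convention the machine halts and rejects.

Answer: Reject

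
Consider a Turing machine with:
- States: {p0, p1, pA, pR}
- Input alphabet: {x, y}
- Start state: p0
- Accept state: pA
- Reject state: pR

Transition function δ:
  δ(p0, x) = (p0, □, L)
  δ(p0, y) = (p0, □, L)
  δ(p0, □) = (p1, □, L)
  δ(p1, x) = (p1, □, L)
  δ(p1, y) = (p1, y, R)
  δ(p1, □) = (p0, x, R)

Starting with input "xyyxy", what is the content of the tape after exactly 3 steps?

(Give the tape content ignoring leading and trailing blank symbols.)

Execution trace:
Initial: [p0]xyyxy
Step 1: δ(p0, x) = (p0, □, L) → [p0]□□yyxy
Step 2: δ(p0, □) = (p1, □, L) → [p1]□□□yyxy
Step 3: δ(p1, □) = (p0, x, R) → x[p0]□□yyxy

After 3 steps, the tape (ignoring leading/trailing blanks) is: x□□yyxy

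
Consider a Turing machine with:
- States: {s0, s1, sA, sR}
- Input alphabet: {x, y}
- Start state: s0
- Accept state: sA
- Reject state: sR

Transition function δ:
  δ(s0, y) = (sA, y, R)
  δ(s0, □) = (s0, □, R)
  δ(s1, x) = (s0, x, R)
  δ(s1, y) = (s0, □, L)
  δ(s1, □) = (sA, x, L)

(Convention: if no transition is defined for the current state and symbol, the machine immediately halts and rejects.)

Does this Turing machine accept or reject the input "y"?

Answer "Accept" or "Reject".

Execution trace:
Initial: [s0]y
Step 1: δ(s0, y) = (sA, y, R) → y[sA]□

The machine reaches the accept state sA and halts.

Answer: Accept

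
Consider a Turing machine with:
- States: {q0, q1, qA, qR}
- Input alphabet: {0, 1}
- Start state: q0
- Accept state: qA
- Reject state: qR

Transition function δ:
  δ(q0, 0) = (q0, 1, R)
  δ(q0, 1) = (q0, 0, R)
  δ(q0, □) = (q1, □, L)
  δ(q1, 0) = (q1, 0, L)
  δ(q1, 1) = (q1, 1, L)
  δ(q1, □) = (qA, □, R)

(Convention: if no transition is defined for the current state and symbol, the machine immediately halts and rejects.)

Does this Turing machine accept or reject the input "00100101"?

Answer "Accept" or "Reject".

Execution trace:
Initial: [q0]00100101
Step 1: δ(q0, 0) = (q0, 1, R) → 1[q0]0100101
Step 2: δ(q0, 0) = (q0, 1, R) → 11[q0]100101
Step 3: δ(q0, 1) = (q0, 0, R) → 110[q0]00101
Step 4: δ(q0, 0) = (q0, 1, R) → 1101[q0]0101
Step 5: δ(q0, 0) = (q0, 1, R) → 11011[q0]101
Step 6: δ(q0, 1) = (q0, 0, R) → 110110[q0]01
Step 7: δ(q0, 0) = (q0, 1, R) → 1101101[q0]1
Step 8: δ(q0, 1) = (q0, 0, R) → 11011010[q0]□
Step 9: δ(q0, □) = (q1, □, L) → 1101101[q1]0□
Step 10: δ(q1, 0) = (q1, 0, L) → 110110[q1]10□
Step 11: δ(q1, 1) = (q1, 1, L) → 11011[q1]010□
Step 12: δ(q1, 0) = (q1, 0, L) → 1101[q1]1010□
Step 13: δ(q1, 1) = (q1, 1, L) → 110[q1]11010□
Step 14: δ(q1, 1) = (q1, 1, L) → 11[q1]011010□
Step 15: δ(q1, 0) = (q1, 0, L) → 1[q1]1011010□
Step 16: δ(q1, 1) = (q1, 1, L) → [q1]11011010□
Step 17: δ(q1, 1) = (q1, 1, L) → [q1]□11011010□
Step 18: δ(q1, □) = (qA, □, R) → □[qA]11011010□

The machine reaches the accept state qA and halts.

Answer: Accept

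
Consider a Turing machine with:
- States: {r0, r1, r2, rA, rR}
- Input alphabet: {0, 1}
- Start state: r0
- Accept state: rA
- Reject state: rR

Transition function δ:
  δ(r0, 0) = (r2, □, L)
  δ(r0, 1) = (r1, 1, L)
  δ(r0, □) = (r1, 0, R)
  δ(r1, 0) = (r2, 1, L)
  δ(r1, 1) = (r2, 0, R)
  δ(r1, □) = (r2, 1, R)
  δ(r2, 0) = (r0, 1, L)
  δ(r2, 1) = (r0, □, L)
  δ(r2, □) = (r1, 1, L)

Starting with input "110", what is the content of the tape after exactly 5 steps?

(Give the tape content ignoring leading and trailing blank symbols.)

Execution trace:
Initial: [r0]110
Step 1: δ(r0, 1) = (r1, 1, L) → [r1]□110
Step 2: δ(r1, □) = (r2, 1, R) → 1[r2]110
Step 3: δ(r2, 1) = (r0, □, L) → [r0]1□10
Step 4: δ(r0, 1) = (r1, 1, L) → [r1]□1□10
Step 5: δ(r1, □) = (r2, 1, R) → 1[r2]1□10

After 5 steps, the tape (ignoring leading/trailing blanks) is: 11□10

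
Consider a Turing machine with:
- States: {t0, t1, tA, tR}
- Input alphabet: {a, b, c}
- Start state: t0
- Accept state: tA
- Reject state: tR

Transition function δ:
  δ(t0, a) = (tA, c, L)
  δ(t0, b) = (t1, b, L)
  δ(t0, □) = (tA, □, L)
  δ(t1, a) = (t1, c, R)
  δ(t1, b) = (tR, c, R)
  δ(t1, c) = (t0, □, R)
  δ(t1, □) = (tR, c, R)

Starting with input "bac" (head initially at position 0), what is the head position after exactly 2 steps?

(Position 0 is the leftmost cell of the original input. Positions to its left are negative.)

Execution trace (head position shown):
Step 0: [t0]bac  (head at position 0)
Step 1: move left → [t1]□bac  (head at position -1)
Step 2: move right → c[tR]bac  (head at position 0)

After 2 steps, the head is at position 0.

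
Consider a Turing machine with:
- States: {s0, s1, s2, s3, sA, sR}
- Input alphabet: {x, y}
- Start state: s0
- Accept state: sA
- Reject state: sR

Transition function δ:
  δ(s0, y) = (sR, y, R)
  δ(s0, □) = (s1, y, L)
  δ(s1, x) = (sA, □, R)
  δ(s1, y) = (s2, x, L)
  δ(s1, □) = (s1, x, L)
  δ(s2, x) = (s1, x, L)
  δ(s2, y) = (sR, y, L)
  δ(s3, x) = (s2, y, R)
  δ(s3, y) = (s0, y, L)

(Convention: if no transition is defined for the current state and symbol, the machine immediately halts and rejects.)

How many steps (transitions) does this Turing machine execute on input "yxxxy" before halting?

Execution trace:
Initial: [s0]yxxxy
Step 1: δ(s0, y) = (sR, y, R) → y[sR]xxxy

The machine reaches the reject state sR and halts.

The machine executed 1 step before halting.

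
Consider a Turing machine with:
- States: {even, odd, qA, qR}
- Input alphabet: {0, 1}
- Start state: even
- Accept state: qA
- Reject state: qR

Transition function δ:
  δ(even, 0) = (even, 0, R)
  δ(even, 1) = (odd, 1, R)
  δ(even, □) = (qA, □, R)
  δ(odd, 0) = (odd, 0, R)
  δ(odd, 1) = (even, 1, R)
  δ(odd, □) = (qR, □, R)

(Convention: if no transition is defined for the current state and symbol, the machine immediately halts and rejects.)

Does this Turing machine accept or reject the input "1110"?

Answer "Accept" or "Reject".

Execution trace:
Initial: [even]1110
Step 1: δ(even, 1) = (odd, 1, R) → 1[odd]110
Step 2: δ(odd, 1) = (even, 1, R) → 11[even]10
Step 3: δ(even, 1) = (odd, 1, R) → 111[odd]0
Step 4: δ(odd, 0) = (odd, 0, R) → 1110[odd]□
Step 5: δ(odd, □) = (qR, □, R) → 1110□[qR]□

The machine reaches the reject state qR and halts.

Answer: Reject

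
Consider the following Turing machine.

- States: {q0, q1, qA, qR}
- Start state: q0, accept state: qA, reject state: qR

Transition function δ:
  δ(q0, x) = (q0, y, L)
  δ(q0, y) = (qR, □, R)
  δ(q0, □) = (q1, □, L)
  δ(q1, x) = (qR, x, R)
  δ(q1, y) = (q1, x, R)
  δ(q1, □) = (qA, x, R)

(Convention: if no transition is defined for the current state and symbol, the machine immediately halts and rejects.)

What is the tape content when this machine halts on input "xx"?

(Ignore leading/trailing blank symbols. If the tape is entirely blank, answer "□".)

Execution trace:
Initial: [q0]xx
Step 1: δ(q0, x) = (q0, y, L) → [q0]□yx
Step 2: δ(q0, □) = (q1, □, L) → [q1]□□yx
Step 3: δ(q1, □) = (qA, x, R) → x[qA]□yx

The machine reaches the accept state qA and halts.

Final tape (ignoring leading/trailing blanks): x□yx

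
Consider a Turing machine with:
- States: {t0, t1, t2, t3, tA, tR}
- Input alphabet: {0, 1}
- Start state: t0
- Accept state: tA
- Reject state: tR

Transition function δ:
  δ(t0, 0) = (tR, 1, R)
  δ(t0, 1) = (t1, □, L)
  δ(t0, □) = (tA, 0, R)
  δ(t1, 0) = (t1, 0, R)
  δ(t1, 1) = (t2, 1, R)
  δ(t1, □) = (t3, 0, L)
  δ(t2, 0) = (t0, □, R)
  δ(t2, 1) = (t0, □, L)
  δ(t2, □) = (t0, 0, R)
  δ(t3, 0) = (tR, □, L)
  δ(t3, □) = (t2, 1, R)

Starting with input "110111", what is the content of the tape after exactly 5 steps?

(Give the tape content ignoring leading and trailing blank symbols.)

Execution trace:
Initial: [t0]110111
Step 1: δ(t0, 1) = (t1, □, L) → [t1]□□10111
Step 2: δ(t1, □) = (t3, 0, L) → [t3]□0□10111
Step 3: δ(t3, □) = (t2, 1, R) → 1[t2]0□10111
Step 4: δ(t2, 0) = (t0, □, R) → 1□[t0]□10111
Step 5: δ(t0, □) = (tA, 0, R) → 1□0[tA]10111

The machine reaches the accept state tA and halts.

After 5 steps, the tape (ignoring leading/trailing blanks) is: 1□010111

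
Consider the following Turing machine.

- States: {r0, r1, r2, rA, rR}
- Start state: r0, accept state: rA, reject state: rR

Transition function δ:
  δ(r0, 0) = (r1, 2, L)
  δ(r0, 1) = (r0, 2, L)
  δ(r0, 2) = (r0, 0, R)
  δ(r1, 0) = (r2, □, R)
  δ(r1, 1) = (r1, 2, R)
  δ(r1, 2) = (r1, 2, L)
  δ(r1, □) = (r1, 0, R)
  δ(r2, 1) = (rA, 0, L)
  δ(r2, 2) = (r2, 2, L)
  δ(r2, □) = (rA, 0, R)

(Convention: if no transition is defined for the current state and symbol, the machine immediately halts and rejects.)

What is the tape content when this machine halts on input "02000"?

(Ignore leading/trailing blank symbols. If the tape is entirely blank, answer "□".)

Execution trace:
Initial: [r0]02000
Step 1: δ(r0, 0) = (r1, 2, L) → [r1]□22000
Step 2: δ(r1, □) = (r1, 0, R) → 0[r1]22000
Step 3: δ(r1, 2) = (r1, 2, L) → [r1]022000
Step 4: δ(r1, 0) = (r2, □, R) → □[r2]22000
Step 5: δ(r2, 2) = (r2, 2, L) → [r2]□22000
Step 6: δ(r2, □) = (rA, 0, R) → 0[rA]22000

The machine reaches the accept state rA and halts.

Final tape (ignoring leading/trailing blanks): 022000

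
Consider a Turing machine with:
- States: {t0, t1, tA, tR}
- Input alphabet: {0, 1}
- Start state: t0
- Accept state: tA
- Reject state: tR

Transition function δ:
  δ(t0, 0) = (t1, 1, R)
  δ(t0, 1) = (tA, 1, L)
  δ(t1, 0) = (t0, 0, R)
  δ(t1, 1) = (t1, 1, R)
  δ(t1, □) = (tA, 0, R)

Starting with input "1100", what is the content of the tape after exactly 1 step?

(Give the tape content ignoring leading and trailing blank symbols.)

Execution trace:
Initial: [t0]1100
Step 1: δ(t0, 1) = (tA, 1, L) → [tA]□1100

The machine reaches the accept state tA and halts.

After 1 step, the tape (ignoring leading/trailing blanks) is: 1100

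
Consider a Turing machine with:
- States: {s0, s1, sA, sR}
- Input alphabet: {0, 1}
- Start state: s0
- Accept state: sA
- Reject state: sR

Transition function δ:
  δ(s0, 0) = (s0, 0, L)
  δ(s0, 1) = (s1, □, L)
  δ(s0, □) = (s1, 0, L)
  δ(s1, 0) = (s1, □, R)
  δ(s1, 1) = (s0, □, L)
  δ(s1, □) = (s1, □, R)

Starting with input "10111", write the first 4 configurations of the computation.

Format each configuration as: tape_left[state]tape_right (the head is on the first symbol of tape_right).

Transitions applied:
Step 1: δ(s0, 1) = (s1, □, L)
Step 2: δ(s1, □) = (s1, □, R)
Step 3: δ(s1, □) = (s1, □, R)

The first 4 configurations are:
[s0]10111 ⊢ [s1]□□0111 ⊢ □[s1]□0111 ⊢ □□[s1]0111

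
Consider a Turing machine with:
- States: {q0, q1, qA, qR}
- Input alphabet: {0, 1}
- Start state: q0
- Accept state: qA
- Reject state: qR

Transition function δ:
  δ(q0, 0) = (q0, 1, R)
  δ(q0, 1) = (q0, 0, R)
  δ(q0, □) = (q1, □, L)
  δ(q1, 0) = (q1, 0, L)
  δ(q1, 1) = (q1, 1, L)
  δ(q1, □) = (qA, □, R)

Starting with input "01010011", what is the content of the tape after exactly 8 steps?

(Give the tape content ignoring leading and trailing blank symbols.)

Execution trace:
Initial: [q0]01010011
Step 1: δ(q0, 0) = (q0, 1, R) → 1[q0]1010011
Step 2: δ(q0, 1) = (q0, 0, R) → 10[q0]010011
Step 3: δ(q0, 0) = (q0, 1, R) → 101[q0]10011
Step 4: δ(q0, 1) = (q0, 0, R) → 1010[q0]0011
Step 5: δ(q0, 0) = (q0, 1, R) → 10101[q0]011
Step 6: δ(q0, 0) = (q0, 1, R) → 101011[q0]11
Step 7: δ(q0, 1) = (q0, 0, R) → 1010110[q0]1
Step 8: δ(q0, 1) = (q0, 0, R) → 10101100[q0]□

After 8 steps, the tape (ignoring leading/trailing blanks) is: 10101100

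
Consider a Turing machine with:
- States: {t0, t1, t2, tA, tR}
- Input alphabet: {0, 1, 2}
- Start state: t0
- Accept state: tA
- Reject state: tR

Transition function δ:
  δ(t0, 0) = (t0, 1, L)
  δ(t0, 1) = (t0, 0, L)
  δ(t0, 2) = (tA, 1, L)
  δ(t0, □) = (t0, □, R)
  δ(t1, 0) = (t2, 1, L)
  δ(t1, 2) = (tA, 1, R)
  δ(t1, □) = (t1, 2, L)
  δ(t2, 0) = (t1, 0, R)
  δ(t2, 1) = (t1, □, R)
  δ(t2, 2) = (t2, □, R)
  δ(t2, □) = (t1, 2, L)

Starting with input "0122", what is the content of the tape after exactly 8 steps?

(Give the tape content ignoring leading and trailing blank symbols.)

Execution trace:
Initial: [t0]0122
Step 1: δ(t0, 0) = (t0, 1, L) → [t0]□1122
Step 2: δ(t0, □) = (t0, □, R) → □[t0]1122
Step 3: δ(t0, 1) = (t0, 0, L) → [t0]□0122
Step 4: δ(t0, □) = (t0, □, R) → □[t0]0122
Step 5: δ(t0, 0) = (t0, 1, L) → [t0]□1122
Step 6: δ(t0, □) = (t0, □, R) → □[t0]1122
Step 7: δ(t0, 1) = (t0, 0, L) → [t0]□0122
Step 8: δ(t0, □) = (t0, □, R) → □[t0]0122

After 8 steps, the tape (ignoring leading/trailing blanks) is: 0122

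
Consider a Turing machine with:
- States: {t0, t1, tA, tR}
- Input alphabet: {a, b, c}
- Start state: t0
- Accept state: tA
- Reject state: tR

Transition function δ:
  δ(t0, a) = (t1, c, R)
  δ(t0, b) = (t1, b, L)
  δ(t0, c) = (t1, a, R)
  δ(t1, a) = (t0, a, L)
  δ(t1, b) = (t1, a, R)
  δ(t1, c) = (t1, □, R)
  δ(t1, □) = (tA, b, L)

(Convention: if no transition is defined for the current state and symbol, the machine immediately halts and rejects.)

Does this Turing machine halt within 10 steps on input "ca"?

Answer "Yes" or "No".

Execution trace:
Initial: [t0]ca
Step 1: δ(t0, c) = (t1, a, R) → a[t1]a
Step 2: δ(t1, a) = (t0, a, L) → [t0]aa
Step 3: δ(t0, a) = (t1, c, R) → c[t1]a
Step 4: δ(t1, a) = (t0, a, L) → [t0]ca
Step 5: δ(t0, c) = (t1, a, R) → a[t1]a
Step 6: δ(t1, a) = (t0, a, L) → [t0]aa
Step 7: δ(t0, a) = (t1, c, R) → c[t1]a
Step 8: δ(t1, a) = (t0, a, L) → [t0]ca
Step 9: δ(t0, c) = (t1, a, R) → a[t1]a
Step 10: δ(t1, a) = (t0, a, L) → [t0]aa

The machine has not reached a halting state after 10 steps.
The machine did not halt within the 10-step bound.

Answer: No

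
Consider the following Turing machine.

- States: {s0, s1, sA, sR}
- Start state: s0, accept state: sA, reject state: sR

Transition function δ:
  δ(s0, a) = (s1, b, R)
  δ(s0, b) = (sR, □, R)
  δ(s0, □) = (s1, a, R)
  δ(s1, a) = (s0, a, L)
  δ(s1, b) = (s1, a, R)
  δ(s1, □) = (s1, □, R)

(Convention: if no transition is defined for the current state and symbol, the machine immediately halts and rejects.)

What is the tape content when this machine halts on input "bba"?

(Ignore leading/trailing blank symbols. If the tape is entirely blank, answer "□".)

Execution trace:
Initial: [s0]bba
Step 1: δ(s0, b) = (sR, □, R) → □[sR]ba

The machine reaches the reject state sR and halts.

Final tape (ignoring leading/trailing blanks): ba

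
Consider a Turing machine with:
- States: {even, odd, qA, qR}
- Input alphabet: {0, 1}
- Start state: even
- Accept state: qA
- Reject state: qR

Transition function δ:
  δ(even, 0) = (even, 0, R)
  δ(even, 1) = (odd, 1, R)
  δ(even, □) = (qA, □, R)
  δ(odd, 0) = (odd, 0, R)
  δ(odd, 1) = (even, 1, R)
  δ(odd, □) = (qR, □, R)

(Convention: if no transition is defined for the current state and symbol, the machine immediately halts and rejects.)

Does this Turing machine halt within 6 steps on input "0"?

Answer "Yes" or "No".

Execution trace:
Initial: [even]0
Step 1: δ(even, 0) = (even, 0, R) → 0[even]□
Step 2: δ(even, □) = (qA, □, R) → 0□[qA]□

The machine reaches the accept state qA and halts.
The machine halted after 2 steps (within the 6-step bound).

Answer: Yes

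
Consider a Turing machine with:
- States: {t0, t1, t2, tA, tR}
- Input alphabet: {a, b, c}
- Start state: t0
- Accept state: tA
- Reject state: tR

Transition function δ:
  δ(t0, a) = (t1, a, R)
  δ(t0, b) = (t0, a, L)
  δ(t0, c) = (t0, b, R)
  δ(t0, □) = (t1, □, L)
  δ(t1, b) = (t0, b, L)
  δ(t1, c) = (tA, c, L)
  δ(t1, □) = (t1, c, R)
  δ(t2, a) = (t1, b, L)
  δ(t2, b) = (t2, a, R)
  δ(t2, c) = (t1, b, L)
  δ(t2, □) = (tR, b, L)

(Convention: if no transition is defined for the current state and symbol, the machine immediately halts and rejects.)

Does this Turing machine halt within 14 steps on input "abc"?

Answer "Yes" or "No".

Execution trace:
Initial: [t0]abc
Step 1: δ(t0, a) = (t1, a, R) → a[t1]bc
Step 2: δ(t1, b) = (t0, b, L) → [t0]abc
Step 3: δ(t0, a) = (t1, a, R) → a[t1]bc
Step 4: δ(t1, b) = (t0, b, L) → [t0]abc
Step 5: δ(t0, a) = (t1, a, R) → a[t1]bc
Step 6: δ(t1, b) = (t0, b, L) → [t0]abc
Step 7: δ(t0, a) = (t1, a, R) → a[t1]bc
Step 8: δ(t1, b) = (t0, b, L) → [t0]abc
Step 9: δ(t0, a) = (t1, a, R) → a[t1]bc
Step 10: δ(t1, b) = (t0, b, L) → [t0]abc
Step 11: δ(t0, a) = (t1, a, R) → a[t1]bc
Step 12: δ(t1, b) = (t0, b, L) → [t0]abc
Step 13: δ(t0, a) = (t1, a, R) → a[t1]bc
Step 14: δ(t1, b) = (t0, b, L) → [t0]abc

The machine has not reached a halting state after 14 steps.
The machine did not halt within the 14-step bound.

Answer: No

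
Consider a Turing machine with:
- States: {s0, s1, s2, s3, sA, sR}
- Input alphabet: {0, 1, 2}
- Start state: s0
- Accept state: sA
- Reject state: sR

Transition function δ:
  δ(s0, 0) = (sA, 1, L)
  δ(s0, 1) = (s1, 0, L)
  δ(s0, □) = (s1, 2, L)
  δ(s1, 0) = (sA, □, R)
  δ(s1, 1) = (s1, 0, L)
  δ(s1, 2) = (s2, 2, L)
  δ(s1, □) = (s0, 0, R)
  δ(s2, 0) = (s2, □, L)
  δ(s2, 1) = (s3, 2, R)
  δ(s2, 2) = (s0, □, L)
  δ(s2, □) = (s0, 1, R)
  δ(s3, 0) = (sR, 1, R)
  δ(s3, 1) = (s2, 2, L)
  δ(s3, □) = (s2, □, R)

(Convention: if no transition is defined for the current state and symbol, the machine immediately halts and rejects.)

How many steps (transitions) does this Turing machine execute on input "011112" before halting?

Execution trace:
Initial: [s0]011112
Step 1: δ(s0, 0) = (sA, 1, L) → [sA]□111112

The machine reaches the accept state sA and halts.

The machine executed 1 step before halting.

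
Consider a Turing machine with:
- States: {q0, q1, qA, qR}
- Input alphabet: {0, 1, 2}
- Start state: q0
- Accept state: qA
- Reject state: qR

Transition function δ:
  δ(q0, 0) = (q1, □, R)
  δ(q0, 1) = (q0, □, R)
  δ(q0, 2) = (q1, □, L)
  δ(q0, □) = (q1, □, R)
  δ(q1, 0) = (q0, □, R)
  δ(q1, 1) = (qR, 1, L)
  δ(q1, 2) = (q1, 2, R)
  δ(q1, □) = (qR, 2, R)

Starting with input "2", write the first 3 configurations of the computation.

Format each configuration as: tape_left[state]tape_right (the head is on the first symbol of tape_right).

Transitions applied:
Step 1: δ(q0, 2) = (q1, □, L)
Step 2: δ(q1, □) = (qR, 2, R)

The first 3 configurations are:
[q0]2 ⊢ [q1]□□ ⊢ 2[qR]□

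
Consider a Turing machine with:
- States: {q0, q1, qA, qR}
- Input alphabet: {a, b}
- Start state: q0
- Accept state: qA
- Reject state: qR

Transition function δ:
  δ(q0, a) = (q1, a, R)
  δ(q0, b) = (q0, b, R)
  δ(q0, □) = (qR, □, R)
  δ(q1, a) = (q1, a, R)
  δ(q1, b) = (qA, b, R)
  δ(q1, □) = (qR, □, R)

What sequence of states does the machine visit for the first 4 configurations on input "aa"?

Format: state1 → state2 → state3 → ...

Execution trace:
Initial: [q0]aa
Step 1: δ(q0, a) = (q1, a, R) → a[q1]a
Step 2: δ(q1, a) = (q1, a, R) → aa[q1]□
Step 3: δ(q1, □) = (qR, □, R) → aa□[qR]□

The machine reaches the reject state qR and halts.

State sequence: q0 → q1 → q1 → qR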